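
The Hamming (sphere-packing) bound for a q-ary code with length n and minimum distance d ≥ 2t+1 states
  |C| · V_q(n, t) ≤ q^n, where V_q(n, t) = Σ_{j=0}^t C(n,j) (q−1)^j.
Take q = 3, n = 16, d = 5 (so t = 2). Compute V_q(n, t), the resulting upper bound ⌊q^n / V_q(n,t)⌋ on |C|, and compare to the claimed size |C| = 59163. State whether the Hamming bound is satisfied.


V_q(n, t) = 513, q^n = 43046721, Hamming bound = 83911, |C| = 59163 ≤ bound (satisfied).

Step 1: Compute V_q(n, t) = Σ_{j=0}^2 C(n, j) (q−1)^j.
  j = 0: C(16,0)·(2)^0 = 1·1 = 1.
  j = 1: C(16,1)·(2)^1 = 16·2 = 32.
  j = 2: C(16,2)·(2)^2 = 120·4 = 480.
  V_q(n, t) = 1 + 32 + 480 = 513.
Step 2: q^n = 3^16 = 43046721.
Step 3: Hamming bound ⌊q^n / V_q(n,t)⌋ = ⌊43046721/513⌋ = 83911.
Step 4: Compare |C| = 59163 to 83911: satisfied.
The claimed |C| lies below the Hamming bound.


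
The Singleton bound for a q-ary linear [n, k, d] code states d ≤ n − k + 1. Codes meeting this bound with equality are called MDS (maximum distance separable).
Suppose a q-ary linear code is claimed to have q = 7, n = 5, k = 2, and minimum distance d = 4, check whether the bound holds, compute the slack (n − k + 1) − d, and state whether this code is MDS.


Singleton RHS = n − k + 1 = 4, slack = 0, bound satisfied, MDS.

Singleton bound: d ≤ n − k + 1.
Here n = 5, k = 2, so n − k + 1 = 4.
Given d = 4, check d ≤ 4: YES.
Slack = (n − k + 1) − d = 0.
The code is MDS (slack = 0).
Description: the claimed parameters are [5, 2, 4]_7; such a code would be MDS (meets Singleton bound).


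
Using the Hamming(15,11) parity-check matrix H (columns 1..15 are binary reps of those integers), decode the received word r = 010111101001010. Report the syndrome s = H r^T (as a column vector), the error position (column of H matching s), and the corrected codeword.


s = (1, 0, 0, 1)^T, error position = 9, corrected codeword c = 010111100001010

Compute s = H r^T mod 2 one row at a time:
  s_1 = 0 + 1 + 0 + 0 + 1 + 0 + 1 + 0 = 3 ≡ 1 (mod 2).
  s_2 = 1 + 1 + 1 + 1 + 1 + 0 + 1 + 0 = 6 ≡ 0 (mod 2).
  s_3 = 1 + 0 + 1 + 1 + 0 + 0 + 1 + 0 = 4 ≡ 0 (mod 2).
  s_4 = 0 + 0 + 1 + 1 + 1 + 0 + 0 + 0 = 3 ≡ 1 (mod 2).
s = (1, 0, 0, 1)^T — this equals column 9 of H (binary 1001), so error is at position 9.
Correct: flip bit 9 of r = 010111101001010 to get c = 010111100001010.


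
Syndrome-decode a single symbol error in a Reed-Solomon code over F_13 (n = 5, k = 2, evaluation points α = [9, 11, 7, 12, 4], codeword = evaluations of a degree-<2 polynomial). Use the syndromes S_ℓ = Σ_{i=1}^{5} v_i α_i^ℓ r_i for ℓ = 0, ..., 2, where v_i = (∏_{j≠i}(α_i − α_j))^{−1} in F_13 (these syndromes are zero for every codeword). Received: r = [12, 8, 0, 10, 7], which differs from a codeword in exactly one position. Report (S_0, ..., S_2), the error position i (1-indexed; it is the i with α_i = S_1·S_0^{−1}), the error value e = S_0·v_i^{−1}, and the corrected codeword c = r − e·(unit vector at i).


S = (1, 9, 3), error at position 1, error magnitude e = 8, c = [4, 8, 0, 10, 7].

Step 1: column multipliers v_i = (∏_{j≠i}(α_i − α_j))^{−1} mod 13.
  i = 1 (α = 9): (9−11)(9−7)(9−12)(9−4) = (−2)·2·(−3)·5 = 60 ≡ 8, so v_1 = 8^{−1} = 5 (mod 13).
  i = 2 (α = 11): (11−9)(11−7)(11−12)(11−4) = 2·4·(−1)·7 = −56 ≡ 9, so v_2 = 9^{−1} = 3 (mod 13).
  i = 3 (α = 7): (7−9)(7−11)(7−12)(7−4) = (−2)·(−4)·(−5)·3 = −120 ≡ 10, so v_3 = 10^{−1} = 4 (mod 13).
  i = 4 (α = 12): (12−9)(12−11)(12−7)(12−4) = 3·1·5·8 = 120 ≡ 3, so v_4 = 3^{−1} = 9 (mod 13).
  i = 5 (α = 4): (4−9)(4−11)(4−7)(4−12) = (−5)·(−7)·(−3)·(−8) = 840 ≡ 8, so v_5 = 8^{−1} = 5 (mod 13).
  v = [5, 3, 4, 9, 5].
Step 2: syndromes of r = [12, 8, 0, 10, 7] (all sums mod 13).
  S_0 = Σ v_i r_i = 5·12 + 3·8 + 4·0 + 9·10 + 5·7 = 209 ≡ 1.
  S_1 = Σ v_i α_i r_i = 5·9·12 + 3·11·8 + 4·7·0 + 9·12·10 + 5·4·7 = 2024 ≡ 9.
  α_i^2 mod 13 = [3, 4, 10, 1, 3].
  S_2 = Σ v_i α_i^2 r_i = 5·3·12 + 3·4·8 + 4·10·0 + 9·1·10 + 5·3·7 = 471 ≡ 3.
  S = (1, 9, 3) ≠ 0, so r is not a codeword (an error is present).
Step 3: locate the error. For a single error e at position i, S_ℓ = v_i·e·α_i^ℓ, so α_err = S_1/S_0.
  S_0^{−1} = 1^{−1} = 1 (mod 13), so α_err = 9·1 = 9 ≡ 9 = α_1. Error position i = 1.
  Consistency check: S_2/S_1 = 3·3 = 9 ≡ 9 = α_err ✓ (single-error assumption holds).
Step 4: error magnitude e = S_0/v_1 = S_0·∏_{j≠1}(α_1 − α_j) = 1·8 = 8 ≡ 8 (mod 13).
Step 5: correct position 1: c_1 = r_1 − e = 12 − 8 ≡ 4 (mod 13). Hence c = [4, 8, 0, 10, 7].
  Check: interpolating c through the α_i gives m(x) = 12 + 2·x (degree < 2) with m(α_i) = c_i for every i, so c is indeed a codeword.


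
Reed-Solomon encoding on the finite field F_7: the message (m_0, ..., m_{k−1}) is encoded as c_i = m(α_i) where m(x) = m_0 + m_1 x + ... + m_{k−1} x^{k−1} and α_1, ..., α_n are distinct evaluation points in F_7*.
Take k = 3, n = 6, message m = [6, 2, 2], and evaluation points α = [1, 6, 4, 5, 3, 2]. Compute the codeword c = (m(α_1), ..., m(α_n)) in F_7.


c = [3, 6, 4, 3, 2, 4]

Message polynomial: m(x) = 6 + 2·x + 2·x^2 (mod 7).
For each evaluation point α_i, compute m(α_i) mod 7:
  α_1 = 1: Horner steps 2 → 4 → 3, so m(1) = 3.
  α_2 = 6: Horner steps 2 → 0 → 6, so m(6) = 6.
  α_3 = 4: Horner steps 2 → 3 → 4, so m(4) = 4.
  α_4 = 5: Horner steps 2 → 5 → 3, so m(5) = 3.
  α_5 = 3: Horner steps 2 → 1 → 2, so m(3) = 2.
  α_6 = 2: Horner steps 2 → 6 → 4, so m(2) = 4.
Codeword c = [3, 6, 4, 3, 2, 4] ∈ F_7^6.


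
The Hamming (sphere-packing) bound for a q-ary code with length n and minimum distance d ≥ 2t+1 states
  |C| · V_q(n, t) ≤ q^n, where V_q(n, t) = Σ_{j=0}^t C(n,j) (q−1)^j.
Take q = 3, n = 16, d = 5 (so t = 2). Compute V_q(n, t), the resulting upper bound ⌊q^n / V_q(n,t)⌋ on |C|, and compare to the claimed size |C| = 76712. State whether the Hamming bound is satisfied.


V_q(n, t) = 513, q^n = 43046721, Hamming bound = 83911, |C| = 76712 ≤ bound (satisfied).

Step 1: Compute V_q(n, t) = Σ_{j=0}^2 C(n, j) (q−1)^j.
  j = 0: C(16,0)·(2)^0 = 1·1 = 1.
  j = 1: C(16,1)·(2)^1 = 16·2 = 32.
  j = 2: C(16,2)·(2)^2 = 120·4 = 480.
  V_q(n, t) = 1 + 32 + 480 = 513.
Step 2: q^n = 3^16 = 43046721.
Step 3: Hamming bound ⌊q^n / V_q(n,t)⌋ = ⌊43046721/513⌋ = 83911.
Step 4: Compare |C| = 76712 to 83911: satisfied.
The claimed |C| lies below the Hamming bound.


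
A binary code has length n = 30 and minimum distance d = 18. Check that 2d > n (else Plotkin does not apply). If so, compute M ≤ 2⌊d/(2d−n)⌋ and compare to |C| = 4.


Plotkin bound M ≤ 6; given |C| = 4 ≤ bound (satisfied).

Check applicability: 2d = 36, n = 30.
2d − n = 6 > 0, so Plotkin applies.
Compute d/(2d−n) = 18/6 ≈ 3.0000.
⌊d/(2d−n)⌋ = 3.
Plotkin bound: M ≤ 2·3 = 6.
Given |C| = 4, check: satisfied.
This |C| is below the Plotkin bound.


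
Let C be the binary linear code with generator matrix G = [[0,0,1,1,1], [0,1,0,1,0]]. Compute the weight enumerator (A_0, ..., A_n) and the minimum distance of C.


Weight distribution: A_0 = 1, A_2 = 1, A_3 = 2. Minimum distance d = 2.

Enumerate all 2^2 = 4 messages m ∈ F_2^2.
For each, compute codeword c = mG in F_2^5, then tally its weight.
  m = 00 → c = 00000, weight = 0.
  m = 10 → c = 00111, weight = 3.
  m = 01 → c = 01010, weight = 2.
  m = 11 → c = 01101, weight = 3.
Tally weights:
  weight 0: 1 codewords.
  weight 2: 1 codewords.
  weight 3: 2 codewords.
Minimum distance d = smallest w > 0 with A_w > 0 = 2.
Sanity: Σ A_w = 4 = 2^2 = 4 ✓.


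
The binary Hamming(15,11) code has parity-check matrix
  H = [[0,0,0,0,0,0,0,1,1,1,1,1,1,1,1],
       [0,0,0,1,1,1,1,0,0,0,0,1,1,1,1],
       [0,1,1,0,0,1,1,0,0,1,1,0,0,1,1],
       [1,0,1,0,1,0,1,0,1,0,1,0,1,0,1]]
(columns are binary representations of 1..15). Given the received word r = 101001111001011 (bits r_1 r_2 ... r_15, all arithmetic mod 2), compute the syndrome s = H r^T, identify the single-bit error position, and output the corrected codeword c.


s = (1, 1, 1, 1)^T, error position = 15, corrected codeword c = 101001111001010

Compute s = H r^T mod 2 one row at a time:
  s_1 = 1 + 1 + 0 + 0 + 1 + 0 + 1 + 1 = 5 ≡ 1 (mod 2).
  s_2 = 0 + 0 + 1 + 1 + 1 + 0 + 1 + 1 = 5 ≡ 1 (mod 2).
  s_3 = 0 + 1 + 1 + 1 + 0 + 0 + 1 + 1 = 5 ≡ 1 (mod 2).
  s_4 = 1 + 1 + 0 + 1 + 1 + 0 + 0 + 1 = 5 ≡ 1 (mod 2).
s = (1, 1, 1, 1)^T — this equals column 15 of H (binary 1111), so error is at position 15.
Correct: flip bit 15 of r = 101001111001011 to get c = 101001111001010.


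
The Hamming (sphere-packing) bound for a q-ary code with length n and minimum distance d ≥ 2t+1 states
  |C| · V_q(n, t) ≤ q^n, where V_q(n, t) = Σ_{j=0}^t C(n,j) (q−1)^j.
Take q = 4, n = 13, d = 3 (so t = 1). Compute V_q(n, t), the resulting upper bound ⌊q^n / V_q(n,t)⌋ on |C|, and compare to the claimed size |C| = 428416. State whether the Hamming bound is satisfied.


V_q(n, t) = 40, q^n = 67108864, Hamming bound = 1677721, |C| = 428416 ≤ bound (satisfied).

Step 1: Compute V_q(n, t) = Σ_{j=0}^1 C(n, j) (q−1)^j.
  j = 0: C(13,0)·(3)^0 = 1·1 = 1.
  j = 1: C(13,1)·(3)^1 = 13·3 = 39.
  V_q(n, t) = 1 + 39 = 40.
Step 2: q^n = 4^13 = 67108864.
Step 3: Hamming bound ⌊q^n / V_q(n,t)⌋ = ⌊67108864/40⌋ = 1677721.
Step 4: Compare |C| = 428416 to 1677721: satisfied.
The claimed |C| lies below the Hamming bound.


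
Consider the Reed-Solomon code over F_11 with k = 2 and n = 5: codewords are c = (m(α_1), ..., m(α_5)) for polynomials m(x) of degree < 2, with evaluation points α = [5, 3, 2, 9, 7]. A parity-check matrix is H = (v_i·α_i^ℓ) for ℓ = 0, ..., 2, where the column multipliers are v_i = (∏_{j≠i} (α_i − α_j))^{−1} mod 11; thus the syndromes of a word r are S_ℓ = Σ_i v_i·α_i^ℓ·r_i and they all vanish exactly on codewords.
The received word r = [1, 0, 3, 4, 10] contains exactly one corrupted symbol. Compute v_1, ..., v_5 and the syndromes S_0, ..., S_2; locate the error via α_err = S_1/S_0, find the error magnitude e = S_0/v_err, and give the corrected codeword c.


S = (10, 6, 8), error at position 1, error magnitude e = 7, c = [5, 0, 3, 4, 10].

Step 1: column multipliers v_i = (∏_{j≠i}(α_i − α_j))^{−1} mod 11.
  i = 1 (α = 5): (5−3)(5−2)(5−9)(5−7) = 2·3·(−4)·(−2) = 48 ≡ 4, so v_1 = 4^{−1} = 3 (mod 11).
  i = 2 (α = 3): (3−5)(3−2)(3−9)(3−7) = (−2)·1·(−6)·(−4) = −48 ≡ 7, so v_2 = 7^{−1} = 8 (mod 11).
  i = 3 (α = 2): (2−5)(2−3)(2−9)(2−7) = (−3)·(−1)·(−7)·(−5) = 105 ≡ 6, so v_3 = 6^{−1} = 2 (mod 11).
  i = 4 (α = 9): (9−5)(9−3)(9−2)(9−7) = 4·6·7·2 = 336 ≡ 6, so v_4 = 6^{−1} = 2 (mod 11).
  i = 5 (α = 7): (7−5)(7−3)(7−2)(7−9) = 2·4·5·(−2) = −80 ≡ 8, so v_5 = 8^{−1} = 7 (mod 11).
  v = [3, 8, 2, 2, 7].
Step 2: syndromes of r = [1, 0, 3, 4, 10] (all sums mod 11).
  S_0 = Σ v_i r_i = 3·1 + 8·0 + 2·3 + 2·4 + 7·10 = 87 ≡ 10.
  S_1 = Σ v_i α_i r_i = 3·5·1 + 8·3·0 + 2·2·3 + 2·9·4 + 7·7·10 = 589 ≡ 6.
  α_i^2 mod 11 = [3, 9, 4, 4, 5].
  S_2 = Σ v_i α_i^2 r_i = 3·3·1 + 8·9·0 + 2·4·3 + 2·4·4 + 7·5·10 = 415 ≡ 8.
  S = (10, 6, 8) ≠ 0, so r is not a codeword (an error is present).
Step 3: locate the error. For a single error e at position i, S_ℓ = v_i·e·α_i^ℓ, so α_err = S_1/S_0.
  S_0^{−1} = 10^{−1} = 10 (mod 11), so α_err = 6·10 = 60 ≡ 5 = α_1. Error position i = 1.
  Consistency check: S_2/S_1 = 8·2 = 16 ≡ 5 = α_err ✓ (single-error assumption holds).
Step 4: error magnitude e = S_0/v_1 = S_0·∏_{j≠1}(α_1 − α_j) = 10·4 = 40 ≡ 7 (mod 11).
Step 5: correct position 1: c_1 = r_1 − e = 1 − 7 ≡ 5 (mod 11). Hence c = [5, 0, 3, 4, 10].
  Check: interpolating c through the α_i gives m(x) = 9 + 8·x (degree < 2) with m(α_i) = c_i for every i, so c is indeed a codeword.


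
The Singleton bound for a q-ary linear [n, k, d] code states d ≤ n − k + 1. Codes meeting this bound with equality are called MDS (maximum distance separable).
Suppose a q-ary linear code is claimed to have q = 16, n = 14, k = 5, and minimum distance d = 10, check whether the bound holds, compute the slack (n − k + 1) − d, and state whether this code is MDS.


Singleton RHS = n − k + 1 = 10, slack = 0, bound satisfied, MDS.

Singleton bound: d ≤ n − k + 1.
Here n = 14, k = 5, so n − k + 1 = 10.
Given d = 10, check d ≤ 10: YES.
Slack = (n − k + 1) − d = 0.
The code is MDS (slack = 0).
Description: the claimed parameters are [14, 5, 10]_16; such a code would be MDS (meets Singleton bound).


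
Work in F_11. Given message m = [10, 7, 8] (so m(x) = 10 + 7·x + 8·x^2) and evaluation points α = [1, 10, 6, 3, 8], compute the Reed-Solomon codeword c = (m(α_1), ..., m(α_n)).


c = [3, 0, 10, 4, 6]

Message polynomial: m(x) = 10 + 7·x + 8·x^2 (mod 11).
For each evaluation point α_i, compute m(α_i) mod 11:
  α_1 = 1: Horner steps 8 → 4 → 3, so m(1) = 3.
  α_2 = 10: Horner steps 8 → 10 → 0, so m(10) = 0.
  α_3 = 6: Horner steps 8 → 0 → 10, so m(6) = 10.
  α_4 = 3: Horner steps 8 → 9 → 4, so m(3) = 4.
  α_5 = 8: Horner steps 8 → 5 → 6, so m(8) = 6.
Codeword c = [3, 0, 10, 4, 6] ∈ F_11^5.


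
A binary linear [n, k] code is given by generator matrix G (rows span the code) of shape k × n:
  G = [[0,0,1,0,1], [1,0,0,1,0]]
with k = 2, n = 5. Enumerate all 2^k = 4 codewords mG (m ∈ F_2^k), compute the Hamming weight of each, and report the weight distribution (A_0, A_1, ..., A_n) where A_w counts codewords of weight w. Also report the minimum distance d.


Weight distribution: A_0 = 1, A_2 = 2, A_4 = 1. Minimum distance d = 2.

Enumerate all 2^2 = 4 messages m ∈ F_2^2.
For each, compute codeword c = mG in F_2^5, then tally its weight.
  m = 00 → c = 00000, weight = 0.
  m = 10 → c = 00101, weight = 2.
  m = 01 → c = 10010, weight = 2.
  m = 11 → c = 10111, weight = 4.
Tally weights:
  weight 0: 1 codewords.
  weight 2: 2 codewords.
  weight 4: 1 codewords.
Minimum distance d = smallest w > 0 with A_w > 0 = 2.
Sanity: Σ A_w = 4 = 2^2 = 4 ✓.


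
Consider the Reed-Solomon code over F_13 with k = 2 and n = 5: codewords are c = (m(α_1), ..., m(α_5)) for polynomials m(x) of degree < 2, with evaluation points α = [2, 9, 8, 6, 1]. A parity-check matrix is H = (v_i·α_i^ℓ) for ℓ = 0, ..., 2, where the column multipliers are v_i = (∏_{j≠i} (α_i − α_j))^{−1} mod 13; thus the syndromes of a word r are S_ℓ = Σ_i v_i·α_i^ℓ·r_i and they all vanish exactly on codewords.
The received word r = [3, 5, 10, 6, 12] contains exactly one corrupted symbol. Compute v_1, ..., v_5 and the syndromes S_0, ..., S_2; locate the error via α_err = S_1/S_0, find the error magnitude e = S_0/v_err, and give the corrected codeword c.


S = (5, 1, 8), error at position 3, error magnitude e = 9, c = [3, 5, 1, 6, 12].

Step 1: column multipliers v_i = (∏_{j≠i}(α_i − α_j))^{−1} mod 13.
  i = 1 (α = 2): (2−9)(2−8)(2−6)(2−1) = (−7)·(−6)·(−4)·1 = −168 ≡ 1, so v_1 = 1^{−1} = 1 (mod 13).
  i = 2 (α = 9): (9−2)(9−8)(9−6)(9−1) = 7·1·3·8 = 168 ≡ 12, so v_2 = 12^{−1} = 12 (mod 13).
  i = 3 (α = 8): (8−2)(8−9)(8−6)(8−1) = 6·(−1)·2·7 = −84 ≡ 7, so v_3 = 7^{−1} = 2 (mod 13).
  i = 4 (α = 6): (6−2)(6−9)(6−8)(6−1) = 4·(−3)·(−2)·5 = 120 ≡ 3, so v_4 = 3^{−1} = 9 (mod 13).
  i = 5 (α = 1): (1−2)(1−9)(1−8)(1−6) = (−1)·(−8)·(−7)·(−5) = 280 ≡ 7, so v_5 = 7^{−1} = 2 (mod 13).
  v = [1, 12, 2, 9, 2].
Step 2: syndromes of r = [3, 5, 10, 6, 12] (all sums mod 13).
  S_0 = Σ v_i r_i = 1·3 + 12·5 + 2·10 + 9·6 + 2·12 = 161 ≡ 5.
  S_1 = Σ v_i α_i r_i = 1·2·3 + 12·9·5 + 2·8·10 + 9·6·6 + 2·1·12 = 1054 ≡ 1.
  α_i^2 mod 13 = [4, 3, 12, 10, 1].
  S_2 = Σ v_i α_i^2 r_i = 1·4·3 + 12·3·5 + 2·12·10 + 9·10·6 + 2·1·12 = 996 ≡ 8.
  S = (5, 1, 8) ≠ 0, so r is not a codeword (an error is present).
Step 3: locate the error. For a single error e at position i, S_ℓ = v_i·e·α_i^ℓ, so α_err = S_1/S_0.
  S_0^{−1} = 5^{−1} = 8 (mod 13), so α_err = 1·8 = 8 ≡ 8 = α_3. Error position i = 3.
  Consistency check: S_2/S_1 = 8·1 = 8 ≡ 8 = α_err ✓ (single-error assumption holds).
Step 4: error magnitude e = S_0/v_3 = S_0·∏_{j≠3}(α_3 − α_j) = 5·7 = 35 ≡ 9 (mod 13).
Step 5: correct position 3: c_3 = r_3 − e = 10 − 9 ≡ 1 (mod 13). Hence c = [3, 5, 1, 6, 12].
  Check: interpolating c through the α_i gives m(x) = 8 + 4·x (degree < 2) with m(α_i) = c_i for every i, so c is indeed a codeword.


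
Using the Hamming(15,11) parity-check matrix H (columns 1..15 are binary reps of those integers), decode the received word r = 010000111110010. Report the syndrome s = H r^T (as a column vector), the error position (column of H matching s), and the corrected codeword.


s = (1, 0, 1, 1)^T, error position = 11, corrected codeword c = 010000111100010

Compute s = H r^T mod 2 one row at a time:
  s_1 = 1 + 1 + 1 + 1 + 0 + 0 + 1 + 0 = 5 ≡ 1 (mod 2).
  s_2 = 0 + 0 + 0 + 1 + 0 + 0 + 1 + 0 = 2 ≡ 0 (mod 2).
  s_3 = 1 + 0 + 0 + 1 + 1 + 1 + 1 + 0 = 5 ≡ 1 (mod 2).
  s_4 = 0 + 0 + 0 + 1 + 1 + 1 + 0 + 0 = 3 ≡ 1 (mod 2).
s = (1, 0, 1, 1)^T — this equals column 11 of H (binary 1011), so error is at position 11.
Correct: flip bit 11 of r = 010000111110010 to get c = 010000111100010.


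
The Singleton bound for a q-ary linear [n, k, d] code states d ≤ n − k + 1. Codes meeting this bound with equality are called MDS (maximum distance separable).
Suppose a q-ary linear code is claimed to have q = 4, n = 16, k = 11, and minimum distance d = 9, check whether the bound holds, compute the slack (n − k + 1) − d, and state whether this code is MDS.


Singleton RHS = n − k + 1 = 6, slack = -3, bound violated (no such code; not MDS).

Singleton bound: d ≤ n − k + 1.
Here n = 16, k = 11, so n − k + 1 = 6.
Given d = 9, check d ≤ 6: NO.
Slack = (n − k + 1) − d = -3.
The slack is negative: d = 9 exceeds n − k + 1 = 6 by 3, so the Singleton bound is violated and no linear [16, 11, 9]_4 code can exist. In particular it is not MDS (MDS requires d = n − k + 1 exactly).
Description: the claimed parameters are [16, 11, 9]_4; such a code would be impossible (violates the Singleton bound).


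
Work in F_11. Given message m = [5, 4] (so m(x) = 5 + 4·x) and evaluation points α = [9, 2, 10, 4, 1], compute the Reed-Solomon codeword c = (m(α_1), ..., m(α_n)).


c = [8, 2, 1, 10, 9]

Message polynomial: m(x) = 5 + 4·x (mod 11).
For each evaluation point α_i, compute m(α_i) mod 11:
  α_1 = 9: Horner steps 4 → 8, so m(9) = 8.
  α_2 = 2: Horner steps 4 → 2, so m(2) = 2.
  α_3 = 10: Horner steps 4 → 1, so m(10) = 1.
  α_4 = 4: Horner steps 4 → 10, so m(4) = 10.
  α_5 = 1: Horner steps 4 → 9, so m(1) = 9.
Codeword c = [8, 2, 1, 10, 9] ∈ F_11^5.


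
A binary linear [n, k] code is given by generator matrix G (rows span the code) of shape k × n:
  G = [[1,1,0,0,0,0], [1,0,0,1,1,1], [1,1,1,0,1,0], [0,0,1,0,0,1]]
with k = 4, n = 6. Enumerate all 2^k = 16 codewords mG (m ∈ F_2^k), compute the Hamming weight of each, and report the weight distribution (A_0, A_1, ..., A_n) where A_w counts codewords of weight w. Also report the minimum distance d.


Weight distribution: A_0 = 1, A_2 = 6, A_4 = 9. Minimum distance d = 2.

Enumerate all 2^4 = 16 messages m ∈ F_2^4.
For each, compute codeword c = mG in F_2^6, then tally its weight.
  m = 0000 → c = 000000, weight = 0.
  m = 1000 → c = 110000, weight = 2.
  m = 0100 → c = 100111, weight = 4.
  m = 1100 → c = 010111, weight = 4.
  m = 0010 → c = 111010, weight = 4.
  m = 1010 → c = 001010, weight = 2.
  m = 0110 → c = 011101, weight = 4.
  m = 1110 → c = 101101, weight = 4.
  m = 0001 → c = 001001, weight = 2.
  m = 1001 → c = 111001, weight = 4.
  m = 0101 → c = 101110, weight = 4.
  m = 1101 → c = 011110, weight = 4.
  m = 0011 → c = 110011, weight = 4.
  m = 1011 → c = 000011, weight = 2.
  m = 0111 → c = 010100, weight = 2.
  m = 1111 → c = 100100, weight = 2.
Tally weights:
  weight 0: 1 codewords.
  weight 2: 6 codewords.
  weight 4: 9 codewords.
Minimum distance d = smallest w > 0 with A_w > 0 = 2.
Sanity: Σ A_w = 16 = 2^4 = 16 ✓.


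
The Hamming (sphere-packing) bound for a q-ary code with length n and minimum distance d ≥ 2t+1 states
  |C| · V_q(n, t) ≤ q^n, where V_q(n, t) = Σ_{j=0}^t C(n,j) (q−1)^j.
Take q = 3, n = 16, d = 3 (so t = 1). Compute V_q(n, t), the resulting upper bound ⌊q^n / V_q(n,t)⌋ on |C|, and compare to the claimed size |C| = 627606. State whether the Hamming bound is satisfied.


V_q(n, t) = 33, q^n = 43046721, Hamming bound = 1304446, |C| = 627606 ≤ bound (satisfied).

Step 1: Compute V_q(n, t) = Σ_{j=0}^1 C(n, j) (q−1)^j.
  j = 0: C(16,0)·(2)^0 = 1·1 = 1.
  j = 1: C(16,1)·(2)^1 = 16·2 = 32.
  V_q(n, t) = 1 + 32 = 33.
Step 2: q^n = 3^16 = 43046721.
Step 3: Hamming bound ⌊q^n / V_q(n,t)⌋ = ⌊43046721/33⌋ = 1304446.
Step 4: Compare |C| = 627606 to 1304446: satisfied.
The claimed |C| lies below the Hamming bound.


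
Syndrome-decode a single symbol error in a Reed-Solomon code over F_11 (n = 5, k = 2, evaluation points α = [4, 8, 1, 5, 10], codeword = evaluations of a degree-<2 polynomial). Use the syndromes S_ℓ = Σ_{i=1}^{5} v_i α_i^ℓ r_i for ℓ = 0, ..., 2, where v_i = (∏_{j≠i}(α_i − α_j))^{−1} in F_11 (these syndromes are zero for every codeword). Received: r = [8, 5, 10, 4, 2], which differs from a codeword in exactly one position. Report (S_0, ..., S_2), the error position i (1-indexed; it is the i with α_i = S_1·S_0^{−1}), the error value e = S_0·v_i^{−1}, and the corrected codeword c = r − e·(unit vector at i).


S = (6, 2, 8), error at position 1, error magnitude e = 8, c = [0, 5, 10, 4, 2].

Step 1: column multipliers v_i = (∏_{j≠i}(α_i − α_j))^{−1} mod 11.
  i = 1 (α = 4): (4−8)(4−1)(4−5)(4−10) = (−4)·3·(−1)·(−6) = −72 ≡ 5, so v_1 = 5^{−1} = 9 (mod 11).
  i = 2 (α = 8): (8−4)(8−1)(8−5)(8−10) = 4·7·3·(−2) = −168 ≡ 8, so v_2 = 8^{−1} = 7 (mod 11).
  i = 3 (α = 1): (1−4)(1−8)(1−5)(1−10) = (−3)·(−7)·(−4)·(−9) = 756 ≡ 8, so v_3 = 8^{−1} = 7 (mod 11).
  i = 4 (α = 5): (5−4)(5−8)(5−1)(5−10) = 1·(−3)·4·(−5) = 60 ≡ 5, so v_4 = 5^{−1} = 9 (mod 11).
  i = 5 (α = 10): (10−4)(10−8)(10−1)(10−5) = 6·2·9·5 = 540 ≡ 1, so v_5 = 1^{−1} = 1 (mod 11).
  v = [9, 7, 7, 9, 1].
Step 2: syndromes of r = [8, 5, 10, 4, 2] (all sums mod 11).
  S_0 = Σ v_i r_i = 9·8 + 7·5 + 7·10 + 9·4 + 1·2 = 215 ≡ 6.
  S_1 = Σ v_i α_i r_i = 9·4·8 + 7·8·5 + 7·1·10 + 9·5·4 + 1·10·2 = 838 ≡ 2.
  α_i^2 mod 11 = [5, 9, 1, 3, 1].
  S_2 = Σ v_i α_i^2 r_i = 9·5·8 + 7·9·5 + 7·1·10 + 9·3·4 + 1·1·2 = 855 ≡ 8.
  S = (6, 2, 8) ≠ 0, so r is not a codeword (an error is present).
Step 3: locate the error. For a single error e at position i, S_ℓ = v_i·e·α_i^ℓ, so α_err = S_1/S_0.
  S_0^{−1} = 6^{−1} = 2 (mod 11), so α_err = 2·2 = 4 ≡ 4 = α_1. Error position i = 1.
  Consistency check: S_2/S_1 = 8·6 = 48 ≡ 4 = α_err ✓ (single-error assumption holds).
Step 4: error magnitude e = S_0/v_1 = S_0·∏_{j≠1}(α_1 − α_j) = 6·5 = 30 ≡ 8 (mod 11).
Step 5: correct position 1: c_1 = r_1 − e = 8 − 8 ≡ 0 (mod 11). Hence c = [0, 5, 10, 4, 2].
  Check: interpolating c through the α_i gives m(x) = 6 + 4·x (degree < 2) with m(α_i) = c_i for every i, so c is indeed a codeword.


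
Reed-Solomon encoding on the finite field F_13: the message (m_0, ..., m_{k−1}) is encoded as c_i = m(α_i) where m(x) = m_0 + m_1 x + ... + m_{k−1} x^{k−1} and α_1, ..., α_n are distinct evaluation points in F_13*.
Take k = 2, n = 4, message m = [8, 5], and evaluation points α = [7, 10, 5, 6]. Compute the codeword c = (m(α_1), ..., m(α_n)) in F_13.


c = [4, 6, 7, 12]

Message polynomial: m(x) = 8 + 5·x (mod 13).
For each evaluation point α_i, compute m(α_i) mod 13:
  α_1 = 7: Horner steps 5 → 4, so m(7) = 4.
  α_2 = 10: Horner steps 5 → 6, so m(10) = 6.
  α_3 = 5: Horner steps 5 → 7, so m(5) = 7.
  α_4 = 6: Horner steps 5 → 12, so m(6) = 12.
Codeword c = [4, 6, 7, 12] ∈ F_13^4.


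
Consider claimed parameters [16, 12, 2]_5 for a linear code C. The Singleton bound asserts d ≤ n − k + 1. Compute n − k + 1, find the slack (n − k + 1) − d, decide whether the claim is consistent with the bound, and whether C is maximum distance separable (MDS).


Singleton RHS = n − k + 1 = 5, slack = 3, bound satisfied, not MDS.

Singleton bound: d ≤ n − k + 1.
Here n = 16, k = 12, so n − k + 1 = 5.
Given d = 2, check d ≤ 5: YES.
Slack = (n − k + 1) − d = 3.
The code is NOT MDS (slack = 3 > 0).
Description: the claimed parameters are [16, 12, 2]_5; such a code would be non-MDS.


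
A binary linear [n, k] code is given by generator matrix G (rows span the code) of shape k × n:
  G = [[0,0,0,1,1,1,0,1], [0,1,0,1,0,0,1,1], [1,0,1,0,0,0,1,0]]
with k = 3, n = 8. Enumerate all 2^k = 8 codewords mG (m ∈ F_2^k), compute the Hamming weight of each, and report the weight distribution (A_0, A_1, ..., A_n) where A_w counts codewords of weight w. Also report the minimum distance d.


Weight distribution: A_0 = 1, A_3 = 1, A_4 = 3, A_5 = 2, A_7 = 1. Minimum distance d = 3.

Enumerate all 2^3 = 8 messages m ∈ F_2^3.
For each, compute codeword c = mG in F_2^8, then tally its weight.
  m = 000 → c = 00000000, weight = 0.
  m = 100 → c = 00011101, weight = 4.
  m = 010 → c = 01010011, weight = 4.
  m = 110 → c = 01001110, weight = 4.
  m = 001 → c = 10100010, weight = 3.
  m = 101 → c = 10111111, weight = 7.
  m = 011 → c = 11110001, weight = 5.
  m = 111 → c = 11101100, weight = 5.
Tally weights:
  weight 0: 1 codewords.
  weight 3: 1 codewords.
  weight 4: 3 codewords.
  weight 5: 2 codewords.
  weight 7: 1 codewords.
Minimum distance d = smallest w > 0 with A_w > 0 = 3.
Sanity: Σ A_w = 8 = 2^3 = 8 ✓.


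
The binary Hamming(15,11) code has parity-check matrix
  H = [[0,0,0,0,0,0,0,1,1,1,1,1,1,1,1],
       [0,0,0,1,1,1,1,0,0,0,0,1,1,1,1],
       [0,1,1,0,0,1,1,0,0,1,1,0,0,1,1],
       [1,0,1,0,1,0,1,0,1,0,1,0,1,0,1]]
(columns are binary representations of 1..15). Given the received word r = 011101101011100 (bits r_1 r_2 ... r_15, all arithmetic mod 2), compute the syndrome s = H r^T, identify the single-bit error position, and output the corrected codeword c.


s = (0, 1, 1, 1)^T, error position = 7, corrected codeword c = 011101001011100

Compute s = H r^T mod 2 one row at a time:
  s_1 = 0 + 1 + 0 + 1 + 1 + 1 + 0 + 0 = 4 ≡ 0 (mod 2).
  s_2 = 1 + 0 + 1 + 1 + 1 + 1 + 0 + 0 = 5 ≡ 1 (mod 2).
  s_3 = 1 + 1 + 1 + 1 + 0 + 1 + 0 + 0 = 5 ≡ 1 (mod 2).
  s_4 = 0 + 1 + 0 + 1 + 1 + 1 + 1 + 0 = 5 ≡ 1 (mod 2).
s = (0, 1, 1, 1)^T — this equals column 7 of H (binary 0111), so error is at position 7.
Correct: flip bit 7 of r = 011101101011100 to get c = 011101001011100.


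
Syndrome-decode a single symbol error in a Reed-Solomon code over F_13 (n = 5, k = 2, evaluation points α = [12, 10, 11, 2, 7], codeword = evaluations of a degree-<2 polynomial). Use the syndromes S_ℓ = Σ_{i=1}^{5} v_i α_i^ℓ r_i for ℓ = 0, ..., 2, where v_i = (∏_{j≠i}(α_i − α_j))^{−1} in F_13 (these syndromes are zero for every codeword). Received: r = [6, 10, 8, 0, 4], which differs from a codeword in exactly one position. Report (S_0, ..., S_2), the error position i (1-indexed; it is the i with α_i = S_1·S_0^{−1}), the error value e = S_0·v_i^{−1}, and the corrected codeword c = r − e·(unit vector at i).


S = (12, 6, 3), error at position 5, error magnitude e = 1, c = [6, 10, 8, 0, 3].

Step 1: column multipliers v_i = (∏_{j≠i}(α_i − α_j))^{−1} mod 13.
  i = 1 (α = 12): (12−10)(12−11)(12−2)(12−7) = 2·1·10·5 = 100 ≡ 9, so v_1 = 9^{−1} = 3 (mod 13).
  i = 2 (α = 10): (10−12)(10−11)(10−2)(10−7) = (−2)·(−1)·8·3 = 48 ≡ 9, so v_2 = 9^{−1} = 3 (mod 13).
  i = 3 (α = 11): (11−12)(11−10)(11−2)(11−7) = (−1)·1·9·4 = −36 ≡ 3, so v_3 = 3^{−1} = 9 (mod 13).
  i = 4 (α = 2): (2−12)(2−10)(2−11)(2−7) = (−10)·(−8)·(−9)·(−5) = 3600 ≡ 12, so v_4 = 12^{−1} = 12 (mod 13).
  i = 5 (α = 7): (7−12)(7−10)(7−11)(7−2) = (−5)·(−3)·(−4)·5 = −300 ≡ 12, so v_5 = 12^{−1} = 12 (mod 13).
  v = [3, 3, 9, 12, 12].
Step 2: syndromes of r = [6, 10, 8, 0, 4] (all sums mod 13).
  S_0 = Σ v_i r_i = 3·6 + 3·10 + 9·8 + 12·0 + 12·4 = 168 ≡ 12.
  S_1 = Σ v_i α_i r_i = 3·12·6 + 3·10·10 + 9·11·8 + 12·2·0 + 12·7·4 = 1644 ≡ 6.
  α_i^2 mod 13 = [1, 9, 4, 4, 10].
  S_2 = Σ v_i α_i^2 r_i = 3·1·6 + 3·9·10 + 9·4·8 + 12·4·0 + 12·10·4 = 1056 ≡ 3.
  S = (12, 6, 3) ≠ 0, so r is not a codeword (an error is present).
Step 3: locate the error. For a single error e at position i, S_ℓ = v_i·e·α_i^ℓ, so α_err = S_1/S_0.
  S_0^{−1} = 12^{−1} = 12 (mod 13), so α_err = 6·12 = 72 ≡ 7 = α_5. Error position i = 5.
  Consistency check: S_2/S_1 = 3·11 = 33 ≡ 7 = α_err ✓ (single-error assumption holds).
Step 4: error magnitude e = S_0/v_5 = S_0·∏_{j≠5}(α_5 − α_j) = 12·12 = 144 ≡ 1 (mod 13).
Step 5: correct position 5: c_5 = r_5 − e = 4 − 1 ≡ 3 (mod 13). Hence c = [6, 10, 8, 0, 3].
  Check: interpolating c through the α_i gives m(x) = 4 + 11·x (degree < 2) with m(α_i) = c_i for every i, so c is indeed a codeword.


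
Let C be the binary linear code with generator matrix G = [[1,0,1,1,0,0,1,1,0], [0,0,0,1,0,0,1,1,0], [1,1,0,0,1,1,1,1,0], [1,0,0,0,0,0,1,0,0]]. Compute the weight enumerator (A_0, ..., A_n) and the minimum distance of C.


Weight distribution: A_0 = 1, A_2 = 3, A_3 = 3, A_4 = 1, A_5 = 4, A_6 = 3, A_7 = 1. Minimum distance d = 2.

Enumerate all 2^4 = 16 messages m ∈ F_2^4.
For each, compute codeword c = mG in F_2^9, then tally its weight.
  m = 0000 → c = 000000000, weight = 0.
  m = 1000 → c = 101100110, weight = 5.
  m = 0100 → c = 000100110, weight = 3.
  m = 1100 → c = 101000000, weight = 2.
  m = 0010 → c = 110011110, weight = 6.
  m = 1010 → c = 011111000, weight = 5.
  m = 0110 → c = 110111000, weight = 5.
  m = 1110 → c = 011011110, weight = 6.
  m = 0001 → c = 100000100, weight = 2.
  m = 1001 → c = 001100010, weight = 3.
  m = 0101 → c = 100100010, weight = 3.
  m = 1101 → c = 001000100, weight = 2.
  m = 0011 → c = 010011010, weight = 4.
  m = 1011 → c = 111111100, weight = 7.
  m = 0111 → c = 010111100, weight = 5.
  m = 1111 → c = 111011010, weight = 6.
Tally weights:
  weight 0: 1 codewords.
  weight 2: 3 codewords.
  weight 3: 3 codewords.
  weight 4: 1 codewords.
  weight 5: 4 codewords.
  weight 6: 3 codewords.
  weight 7: 1 codewords.
Minimum distance d = smallest w > 0 with A_w > 0 = 2.
Sanity: Σ A_w = 16 = 2^4 = 16 ✓.


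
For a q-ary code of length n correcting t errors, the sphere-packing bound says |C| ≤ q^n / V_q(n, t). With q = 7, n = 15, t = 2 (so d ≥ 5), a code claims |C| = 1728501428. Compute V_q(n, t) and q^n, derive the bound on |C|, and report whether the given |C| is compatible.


V_q(n, t) = 3871, q^n = 4747561509943, Hamming bound = 1226443169, |C| = 1728501428 > bound (violated).

Step 1: Compute V_q(n, t) = Σ_{j=0}^2 C(n, j) (q−1)^j.
  j = 0: C(15,0)·(6)^0 = 1·1 = 1.
  j = 1: C(15,1)·(6)^1 = 15·6 = 90.
  j = 2: C(15,2)·(6)^2 = 105·36 = 3780.
  V_q(n, t) = 1 + 90 + 3780 = 3871.
Step 2: q^n = 7^15 = 4747561509943.
Step 3: Hamming bound ⌊q^n / V_q(n,t)⌋ = ⌊4747561509943/3871⌋ = 1226443169.
Step 4: Compare |C| = 1728501428 to 1226443169: violated.
The claimed |C| lies above the Hamming bound, so no 7-ary code of length 15 with d ≥ 5 can have 1728501428 codewords.


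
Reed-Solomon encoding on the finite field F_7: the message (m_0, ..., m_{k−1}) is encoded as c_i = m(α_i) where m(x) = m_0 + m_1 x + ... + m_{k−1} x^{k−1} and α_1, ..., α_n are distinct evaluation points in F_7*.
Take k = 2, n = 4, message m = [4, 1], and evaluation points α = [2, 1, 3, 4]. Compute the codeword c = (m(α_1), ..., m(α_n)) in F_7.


c = [6, 5, 0, 1]

Message polynomial: m(x) = 4 + 1·x (mod 7).
For each evaluation point α_i, compute m(α_i) mod 7:
  α_1 = 2: Horner steps 1 → 6, so m(2) = 6.
  α_2 = 1: Horner steps 1 → 5, so m(1) = 5.
  α_3 = 3: Horner steps 1 → 0, so m(3) = 0.
  α_4 = 4: Horner steps 1 → 1, so m(4) = 1.
Codeword c = [6, 5, 0, 1] ∈ F_7^4.


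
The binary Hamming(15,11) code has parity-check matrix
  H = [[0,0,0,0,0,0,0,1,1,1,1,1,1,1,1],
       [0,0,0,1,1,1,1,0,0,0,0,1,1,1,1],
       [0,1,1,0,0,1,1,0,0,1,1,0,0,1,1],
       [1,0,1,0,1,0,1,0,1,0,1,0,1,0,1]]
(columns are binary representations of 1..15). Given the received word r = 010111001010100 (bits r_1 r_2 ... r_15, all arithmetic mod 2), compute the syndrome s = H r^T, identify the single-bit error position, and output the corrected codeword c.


s = (1, 0, 1, 0)^T, error position = 10, corrected codeword c = 010111001110100

Compute s = H r^T mod 2 one row at a time:
  s_1 = 0 + 1 + 0 + 1 + 0 + 1 + 0 + 0 = 3 ≡ 1 (mod 2).
  s_2 = 1 + 1 + 1 + 0 + 0 + 1 + 0 + 0 = 4 ≡ 0 (mod 2).
  s_3 = 1 + 0 + 1 + 0 + 0 + 1 + 0 + 0 = 3 ≡ 1 (mod 2).
  s_4 = 0 + 0 + 1 + 0 + 1 + 1 + 1 + 0 = 4 ≡ 0 (mod 2).
s = (1, 0, 1, 0)^T — this equals column 10 of H (binary 1010), so error is at position 10.
Correct: flip bit 10 of r = 010111001010100 to get c = 010111001110100.


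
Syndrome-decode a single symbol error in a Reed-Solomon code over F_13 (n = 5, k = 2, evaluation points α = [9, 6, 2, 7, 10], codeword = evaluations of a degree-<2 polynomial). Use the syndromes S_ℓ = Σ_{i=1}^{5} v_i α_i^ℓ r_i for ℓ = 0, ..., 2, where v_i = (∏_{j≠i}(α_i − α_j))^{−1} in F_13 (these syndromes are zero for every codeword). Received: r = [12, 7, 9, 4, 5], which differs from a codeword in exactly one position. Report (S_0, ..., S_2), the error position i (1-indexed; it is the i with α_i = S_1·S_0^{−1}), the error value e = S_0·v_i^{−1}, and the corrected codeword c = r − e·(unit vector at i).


S = (1, 7, 10), error at position 4, error magnitude e = 4, c = [12, 7, 9, 0, 5].

Step 1: column multipliers v_i = (∏_{j≠i}(α_i − α_j))^{−1} mod 13.
  i = 1 (α = 9): (9−6)(9−2)(9−7)(9−10) = 3·7·2·(−1) = −42 ≡ 10, so v_1 = 10^{−1} = 4 (mod 13).
  i = 2 (α = 6): (6−9)(6−2)(6−7)(6−10) = (−3)·4·(−1)·(−4) = −48 ≡ 4, so v_2 = 4^{−1} = 10 (mod 13).
  i = 3 (α = 2): (2−9)(2−6)(2−7)(2−10) = (−7)·(−4)·(−5)·(−8) = 1120 ≡ 2, so v_3 = 2^{−1} = 7 (mod 13).
  i = 4 (α = 7): (7−9)(7−6)(7−2)(7−10) = (−2)·1·5·(−3) = 30 ≡ 4, so v_4 = 4^{−1} = 10 (mod 13).
  i = 5 (α = 10): (10−9)(10−6)(10−2)(10−7) = 1·4·8·3 = 96 ≡ 5, so v_5 = 5^{−1} = 8 (mod 13).
  v = [4, 10, 7, 10, 8].
Step 2: syndromes of r = [12, 7, 9, 4, 5] (all sums mod 13).
  S_0 = Σ v_i r_i = 4·12 + 10·7 + 7·9 + 10·4 + 8·5 = 261 ≡ 1.
  S_1 = Σ v_i α_i r_i = 4·9·12 + 10·6·7 + 7·2·9 + 10·7·4 + 8·10·5 = 1658 ≡ 7.
  α_i^2 mod 13 = [3, 10, 4, 10, 9].
  S_2 = Σ v_i α_i^2 r_i = 4·3·12 + 10·10·7 + 7·4·9 + 10·10·4 + 8·9·5 = 1856 ≡ 10.
  S = (1, 7, 10) ≠ 0, so r is not a codeword (an error is present).
Step 3: locate the error. For a single error e at position i, S_ℓ = v_i·e·α_i^ℓ, so α_err = S_1/S_0.
  S_0^{−1} = 1^{−1} = 1 (mod 13), so α_err = 7·1 = 7 ≡ 7 = α_4. Error position i = 4.
  Consistency check: S_2/S_1 = 10·2 = 20 ≡ 7 = α_err ✓ (single-error assumption holds).
Step 4: error magnitude e = S_0/v_4 = S_0·∏_{j≠4}(α_4 − α_j) = 1·4 = 4 ≡ 4 (mod 13).
Step 5: correct position 4: c_4 = r_4 − e = 4 − 4 ≡ 0 (mod 13). Hence c = [12, 7, 9, 0, 5].
  Check: interpolating c through the α_i gives m(x) = 10 + 6·x (degree < 2) with m(α_i) = c_i for every i, so c is indeed a codeword.


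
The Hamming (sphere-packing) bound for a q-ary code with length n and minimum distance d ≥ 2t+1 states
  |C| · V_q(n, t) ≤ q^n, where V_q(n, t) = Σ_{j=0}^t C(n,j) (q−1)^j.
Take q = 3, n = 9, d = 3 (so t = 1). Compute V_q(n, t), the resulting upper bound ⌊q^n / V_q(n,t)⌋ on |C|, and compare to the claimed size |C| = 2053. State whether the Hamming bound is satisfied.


V_q(n, t) = 19, q^n = 19683, Hamming bound = 1035, |C| = 2053 > bound (violated).

Step 1: Compute V_q(n, t) = Σ_{j=0}^1 C(n, j) (q−1)^j.
  j = 0: C(9,0)·(2)^0 = 1·1 = 1.
  j = 1: C(9,1)·(2)^1 = 9·2 = 18.
  V_q(n, t) = 1 + 18 = 19.
Step 2: q^n = 3^9 = 19683.
Step 3: Hamming bound ⌊q^n / V_q(n,t)⌋ = ⌊19683/19⌋ = 1035.
Step 4: Compare |C| = 2053 to 1035: violated.
The claimed |C| lies above the Hamming bound, so no 3-ary code of length 9 with d ≥ 3 can have 2053 codewords.


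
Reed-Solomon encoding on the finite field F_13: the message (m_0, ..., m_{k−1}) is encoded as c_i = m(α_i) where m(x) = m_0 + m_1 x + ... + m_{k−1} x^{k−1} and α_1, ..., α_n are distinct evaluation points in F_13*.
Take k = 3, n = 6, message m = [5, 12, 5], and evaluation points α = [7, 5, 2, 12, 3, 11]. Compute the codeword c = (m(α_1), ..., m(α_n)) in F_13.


c = [9, 8, 10, 11, 8, 1]

Message polynomial: m(x) = 5 + 12·x + 5·x^2 (mod 13).
For each evaluation point α_i, compute m(α_i) mod 13:
  α_1 = 7: Horner steps 5 → 8 → 9, so m(7) = 9.
  α_2 = 5: Horner steps 5 → 11 → 8, so m(5) = 8.
  α_3 = 2: Horner steps 5 → 9 → 10, so m(2) = 10.
  α_4 = 12: Horner steps 5 → 7 → 11, so m(12) = 11.
  α_5 = 3: Horner steps 5 → 1 → 8, so m(3) = 8.
  α_6 = 11: Horner steps 5 → 2 → 1, so m(11) = 1.
Codeword c = [9, 8, 10, 11, 8, 1] ∈ F_13^6.


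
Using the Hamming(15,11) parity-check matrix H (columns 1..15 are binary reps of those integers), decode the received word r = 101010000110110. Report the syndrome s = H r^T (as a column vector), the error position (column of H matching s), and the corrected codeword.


s = (0, 1, 0, 1)^T, error position = 5, corrected codeword c = 101000000110110

Compute s = H r^T mod 2 one row at a time:
  s_1 = 0 + 0 + 1 + 1 + 0 + 1 + 1 + 0 = 4 ≡ 0 (mod 2).
  s_2 = 0 + 1 + 0 + 0 + 0 + 1 + 1 + 0 = 3 ≡ 1 (mod 2).
  s_3 = 0 + 1 + 0 + 0 + 1 + 1 + 1 + 0 = 4 ≡ 0 (mod 2).
  s_4 = 1 + 1 + 1 + 0 + 0 + 1 + 1 + 0 = 5 ≡ 1 (mod 2).
s = (0, 1, 0, 1)^T — this equals column 5 of H (binary 0101), so error is at position 5.
Correct: flip bit 5 of r = 101010000110110 to get c = 101000000110110.


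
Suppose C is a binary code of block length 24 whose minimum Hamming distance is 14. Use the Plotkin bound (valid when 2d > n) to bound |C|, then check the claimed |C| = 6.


Plotkin bound M ≤ 6; given |C| = 6 ≤ bound (satisfied).

Check applicability: 2d = 28, n = 24.
2d − n = 4 > 0, so Plotkin applies.
Compute d/(2d−n) = 14/4 ≈ 3.5000.
⌊d/(2d−n)⌋ = 3.
Plotkin bound: M ≤ 2·3 = 6.
Given |C| = 6, check: satisfied.
This |C| is at the Plotkin bound.


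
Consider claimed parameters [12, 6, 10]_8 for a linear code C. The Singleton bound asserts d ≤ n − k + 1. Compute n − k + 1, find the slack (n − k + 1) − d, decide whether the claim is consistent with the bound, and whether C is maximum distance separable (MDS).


Singleton RHS = n − k + 1 = 7, slack = -3, bound violated (no such code; not MDS).

Singleton bound: d ≤ n − k + 1.
Here n = 12, k = 6, so n − k + 1 = 7.
Given d = 10, check d ≤ 7: NO.
Slack = (n − k + 1) − d = -3.
The slack is negative: d = 10 exceeds n − k + 1 = 7 by 3, so the Singleton bound is violated and no linear [12, 6, 10]_8 code can exist. In particular it is not MDS (MDS requires d = n − k + 1 exactly).
Description: the claimed parameters are [12, 6, 10]_8; such a code would be impossible (violates the Singleton bound).


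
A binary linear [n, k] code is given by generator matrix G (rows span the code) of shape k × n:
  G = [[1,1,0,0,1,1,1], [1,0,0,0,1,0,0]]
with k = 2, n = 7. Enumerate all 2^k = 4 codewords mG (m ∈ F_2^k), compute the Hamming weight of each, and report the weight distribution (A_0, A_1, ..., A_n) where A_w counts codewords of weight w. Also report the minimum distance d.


Weight distribution: A_0 = 1, A_2 = 1, A_3 = 1, A_5 = 1. Minimum distance d = 2.

Enumerate all 2^2 = 4 messages m ∈ F_2^2.
For each, compute codeword c = mG in F_2^7, then tally its weight.
  m = 00 → c = 0000000, weight = 0.
  m = 10 → c = 1100111, weight = 5.
  m = 01 → c = 1000100, weight = 2.
  m = 11 → c = 0100011, weight = 3.
Tally weights:
  weight 0: 1 codewords.
  weight 2: 1 codewords.
  weight 3: 1 codewords.
  weight 5: 1 codewords.
Minimum distance d = smallest w > 0 with A_w > 0 = 2.
Sanity: Σ A_w = 4 = 2^2 = 4 ✓.
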